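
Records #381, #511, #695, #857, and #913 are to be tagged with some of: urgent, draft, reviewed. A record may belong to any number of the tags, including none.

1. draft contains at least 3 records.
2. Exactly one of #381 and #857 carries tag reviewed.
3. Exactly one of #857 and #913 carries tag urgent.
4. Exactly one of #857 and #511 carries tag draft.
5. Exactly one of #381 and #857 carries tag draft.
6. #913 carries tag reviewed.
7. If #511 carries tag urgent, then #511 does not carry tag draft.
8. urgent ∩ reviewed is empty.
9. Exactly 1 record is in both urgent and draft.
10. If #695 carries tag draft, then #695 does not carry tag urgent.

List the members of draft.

draft = {#695, #857, #913}

From (6): #913 ∈ reviewed.
(8) (disjoint): #913 ∉ urgent.
(3) (exactly one): #857 ∈ urgent.
(8) (disjoint): #857 ∉ reviewed.
(2) (exactly one): #381 ∈ reviewed.
(8) (disjoint): #381 ∉ urgent.
Suppose #381 ∈ draft: no assignment then satisfies all the clues, so #381 ∉ draft.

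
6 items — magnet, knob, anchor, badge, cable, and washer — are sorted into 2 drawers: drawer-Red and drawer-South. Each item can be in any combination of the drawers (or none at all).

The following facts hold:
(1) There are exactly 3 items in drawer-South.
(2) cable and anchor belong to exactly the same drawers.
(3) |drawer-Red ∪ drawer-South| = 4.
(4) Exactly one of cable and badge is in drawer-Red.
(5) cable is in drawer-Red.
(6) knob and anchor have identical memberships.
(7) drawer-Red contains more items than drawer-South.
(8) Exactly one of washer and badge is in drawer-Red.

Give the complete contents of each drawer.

drawer-Red = {anchor, cable, knob, washer}; drawer-South = {anchor, cable, knob}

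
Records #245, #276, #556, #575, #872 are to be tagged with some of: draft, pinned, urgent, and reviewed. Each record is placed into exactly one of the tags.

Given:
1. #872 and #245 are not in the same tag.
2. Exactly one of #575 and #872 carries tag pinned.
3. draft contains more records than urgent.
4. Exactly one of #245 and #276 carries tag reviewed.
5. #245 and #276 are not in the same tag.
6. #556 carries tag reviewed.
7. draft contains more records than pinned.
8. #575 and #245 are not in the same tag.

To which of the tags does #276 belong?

From (6): #556 ∈ reviewed.
Suppose #276 ∉ draft: no assignment then satisfies all the clues, so #276 ∈ draft.

#276: draft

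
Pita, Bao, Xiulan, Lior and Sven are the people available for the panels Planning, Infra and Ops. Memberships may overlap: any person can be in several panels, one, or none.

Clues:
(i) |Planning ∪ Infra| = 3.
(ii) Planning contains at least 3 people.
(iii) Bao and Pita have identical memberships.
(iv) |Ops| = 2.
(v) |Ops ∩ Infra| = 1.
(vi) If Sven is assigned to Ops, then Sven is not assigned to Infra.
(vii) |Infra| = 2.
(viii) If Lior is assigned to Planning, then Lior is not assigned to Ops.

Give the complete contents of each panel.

Planning = {Lior, Sven, Xiulan}; Infra = {Lior, Xiulan}; Ops = {Sven, Xiulan}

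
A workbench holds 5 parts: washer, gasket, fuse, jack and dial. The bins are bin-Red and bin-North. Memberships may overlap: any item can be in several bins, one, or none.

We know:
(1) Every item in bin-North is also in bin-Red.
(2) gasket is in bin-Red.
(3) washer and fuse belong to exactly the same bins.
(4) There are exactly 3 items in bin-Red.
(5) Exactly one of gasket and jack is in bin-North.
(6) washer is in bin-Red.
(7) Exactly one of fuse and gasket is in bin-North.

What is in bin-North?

From (2): gasket ∈ bin-Red.
From (6): washer ∈ bin-Red.
(3): fuse matches washer: fuse ∈ bin-Red.
(4): bin-Red already has 3, so the rest are out.
(1) contrapositive: jack ∉ bin-North.
(1) contrapositive: dial ∉ bin-North.
(5) (exactly one): gasket ∈ bin-North.
(7) (exactly one): fuse ∉ bin-North.
(3): washer matches fuse: washer ∉ bin-North.

bin-North = {gasket}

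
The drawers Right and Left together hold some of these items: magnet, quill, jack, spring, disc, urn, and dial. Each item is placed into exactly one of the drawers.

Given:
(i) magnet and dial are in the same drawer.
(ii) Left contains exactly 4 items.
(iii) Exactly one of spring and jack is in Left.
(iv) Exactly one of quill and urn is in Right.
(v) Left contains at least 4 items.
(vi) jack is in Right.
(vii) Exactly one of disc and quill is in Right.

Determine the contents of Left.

Left = {dial, magnet, quill, spring}

From (vi): jack ∈ Right.
(iii) (exactly one): spring ∈ Left.
Suppose magnet ∉ Left: no assignment then satisfies all the clues, so magnet ∈ Left.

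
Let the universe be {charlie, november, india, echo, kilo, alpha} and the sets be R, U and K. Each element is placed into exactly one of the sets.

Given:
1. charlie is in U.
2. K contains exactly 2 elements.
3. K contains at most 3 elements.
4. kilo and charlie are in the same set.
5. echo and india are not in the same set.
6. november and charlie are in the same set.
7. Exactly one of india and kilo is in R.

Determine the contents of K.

From (1): charlie ∈ U.
(4): kilo matches charlie: kilo ∉ R.
(4): kilo matches charlie: kilo ∈ U.
(6): november matches charlie: november ∉ R.
(6): november matches charlie: november ∈ U.
(7) (exactly one): india ∈ R.
(2): only 2 candidates remain for K, so all are in.

K = {alpha, echo}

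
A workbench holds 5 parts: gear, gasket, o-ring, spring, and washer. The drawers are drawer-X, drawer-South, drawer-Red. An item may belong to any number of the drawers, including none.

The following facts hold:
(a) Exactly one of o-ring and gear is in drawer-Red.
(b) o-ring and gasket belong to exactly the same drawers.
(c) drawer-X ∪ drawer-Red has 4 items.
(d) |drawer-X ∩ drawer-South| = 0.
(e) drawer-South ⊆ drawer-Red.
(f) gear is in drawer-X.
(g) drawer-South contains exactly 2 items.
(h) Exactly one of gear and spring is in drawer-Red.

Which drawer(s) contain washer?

washer: none

From (f): gear ∈ drawer-X.
Suppose washer ∈ drawer-X: no assignment then satisfies all the clues, so washer ∉ drawer-X.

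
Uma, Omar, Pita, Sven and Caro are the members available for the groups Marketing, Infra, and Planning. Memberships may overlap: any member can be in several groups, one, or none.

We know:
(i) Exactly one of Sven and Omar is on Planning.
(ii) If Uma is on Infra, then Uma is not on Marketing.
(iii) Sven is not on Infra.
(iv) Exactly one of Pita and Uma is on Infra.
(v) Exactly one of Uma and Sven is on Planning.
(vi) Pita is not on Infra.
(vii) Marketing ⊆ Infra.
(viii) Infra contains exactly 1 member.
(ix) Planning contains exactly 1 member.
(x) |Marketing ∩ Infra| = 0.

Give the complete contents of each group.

Marketing = {}; Infra = {Uma}; Planning = {Sven}

From (iii): Sven ∉ Infra.
From (vi): Pita ∉ Infra.
(iv) (exactly one): Uma ∈ Infra.
(vii) contrapositive: Pita ∉ Marketing.
(vii) contrapositive: Sven ∉ Marketing.
(viii): Infra already has 1, so the rest are out.
(ii): Uma ∉ Marketing.
(vii) contrapositive: Omar ∉ Marketing.
(vii) contrapositive: Caro ∉ Marketing.
Suppose Uma ∈ Planning: no assignment then satisfies all the clues, so Uma ∉ Planning.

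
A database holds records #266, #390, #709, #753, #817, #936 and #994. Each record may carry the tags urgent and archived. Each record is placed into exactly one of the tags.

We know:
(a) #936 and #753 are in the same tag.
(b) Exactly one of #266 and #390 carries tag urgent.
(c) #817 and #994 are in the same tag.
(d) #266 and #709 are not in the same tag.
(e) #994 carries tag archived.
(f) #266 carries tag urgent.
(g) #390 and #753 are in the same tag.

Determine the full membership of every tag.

From (e): #994 ∈ archived.
From (f): #266 ∈ urgent.
(b) (exactly one): #390 ∉ urgent.
(c): #817 matches #994: #817 ∉ urgent.
(c): #817 matches #994: #817 ∈ archived.
(d): #709 ∉ urgent.
(g): #753 matches #390: #753 ∉ urgent.
Only one tag left: #390 ∈ archived.
Only one tag left: #709 ∈ archived.
Only one tag left: #753 ∈ archived.
(a): #936 matches #753: #936 ∉ urgent.
(a): #936 matches #753: #936 ∈ archived.

urgent = {#266}; archived = {#390, #709, #753, #817, #936, #994}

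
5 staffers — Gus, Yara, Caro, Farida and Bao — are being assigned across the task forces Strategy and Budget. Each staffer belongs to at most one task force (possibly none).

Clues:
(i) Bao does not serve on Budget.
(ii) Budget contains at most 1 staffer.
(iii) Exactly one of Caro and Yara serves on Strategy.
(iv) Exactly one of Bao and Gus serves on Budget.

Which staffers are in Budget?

Budget = {Gus}

From (i): Bao ∉ Budget.
(iv) (exactly one): Gus ∈ Budget.
(ii): Budget already has 1, so the rest are out.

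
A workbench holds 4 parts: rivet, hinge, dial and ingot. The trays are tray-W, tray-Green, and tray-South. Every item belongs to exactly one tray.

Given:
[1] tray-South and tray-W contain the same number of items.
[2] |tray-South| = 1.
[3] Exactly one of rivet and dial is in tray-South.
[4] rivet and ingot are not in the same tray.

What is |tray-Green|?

2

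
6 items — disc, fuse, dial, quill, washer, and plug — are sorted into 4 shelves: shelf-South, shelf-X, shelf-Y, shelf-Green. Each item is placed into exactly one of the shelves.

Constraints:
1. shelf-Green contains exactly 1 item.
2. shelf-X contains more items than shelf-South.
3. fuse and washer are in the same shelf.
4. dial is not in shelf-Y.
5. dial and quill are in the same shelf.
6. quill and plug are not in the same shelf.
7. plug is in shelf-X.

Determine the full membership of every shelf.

shelf-South = {dial, quill}; shelf-X = {fuse, plug, washer}; shelf-Y = {}; shelf-Green = {disc}

From (4): dial ∉ shelf-Y.
From (7): plug ∈ shelf-X.
(5): quill matches dial: quill ∉ shelf-Y.
(6): quill ∉ shelf-X.
(5): dial matches quill: dial ∉ shelf-X.
Suppose disc ∈ shelf-South: no assignment then satisfies all the clues, so disc ∉ shelf-South.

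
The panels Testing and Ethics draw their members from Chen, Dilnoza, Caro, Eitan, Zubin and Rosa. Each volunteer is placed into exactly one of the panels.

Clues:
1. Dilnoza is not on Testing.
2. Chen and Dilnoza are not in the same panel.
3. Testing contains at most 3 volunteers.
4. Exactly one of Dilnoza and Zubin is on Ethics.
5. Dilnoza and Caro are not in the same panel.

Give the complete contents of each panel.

Testing = {Caro, Chen, Zubin}; Ethics = {Dilnoza, Eitan, Rosa}

From (1): Dilnoza ∉ Testing.
Only one panel left: Dilnoza ∈ Ethics.
(2): Chen ∉ Ethics.
(4) (exactly one): Zubin ∉ Ethics.
(5): Caro ∉ Ethics.
Only one panel left: Chen ∈ Testing.
Only one panel left: Caro ∈ Testing.
Only one panel left: Zubin ∈ Testing.
(3): Testing already has 3, so the rest are out.
Only one panel left: Eitan ∈ Ethics.
Only one panel left: Rosa ∈ Ethics.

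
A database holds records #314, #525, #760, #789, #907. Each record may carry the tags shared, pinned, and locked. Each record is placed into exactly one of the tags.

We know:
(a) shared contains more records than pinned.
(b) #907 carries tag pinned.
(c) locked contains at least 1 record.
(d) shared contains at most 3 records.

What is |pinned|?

From (b): #907 ∈ pinned.
Suppose #314 ∈ pinned: no assignment then satisfies all the clues, so #314 ∉ pinned.

1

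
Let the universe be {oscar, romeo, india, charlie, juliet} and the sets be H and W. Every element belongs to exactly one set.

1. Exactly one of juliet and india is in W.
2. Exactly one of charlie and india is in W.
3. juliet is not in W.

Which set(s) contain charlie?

charlie: H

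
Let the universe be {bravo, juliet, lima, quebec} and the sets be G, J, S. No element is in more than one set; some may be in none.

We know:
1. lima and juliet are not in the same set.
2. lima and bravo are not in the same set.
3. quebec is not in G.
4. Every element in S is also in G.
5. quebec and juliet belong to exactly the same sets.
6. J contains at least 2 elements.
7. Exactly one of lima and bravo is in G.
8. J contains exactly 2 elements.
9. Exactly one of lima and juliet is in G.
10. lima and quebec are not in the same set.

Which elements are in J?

From (3): quebec ∉ G.
(4) contrapositive: quebec ∉ S.
(5): juliet matches quebec: juliet ∉ G.
(5): juliet matches quebec: juliet ∉ S.
(9) (exactly one): lima ∈ G.
(2): bravo ∉ G.
(4) contrapositive: bravo ∉ S.
Suppose bravo ∈ J: no assignment then satisfies all the clues, so bravo ∉ J.

J = {juliet, quebec}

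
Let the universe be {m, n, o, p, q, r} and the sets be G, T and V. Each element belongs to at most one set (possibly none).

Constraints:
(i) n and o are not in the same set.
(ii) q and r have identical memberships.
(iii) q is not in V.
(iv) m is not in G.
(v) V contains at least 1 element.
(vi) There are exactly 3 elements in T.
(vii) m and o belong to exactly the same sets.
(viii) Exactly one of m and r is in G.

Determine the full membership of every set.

G = {q, r}; T = {m, o, p}; V = {n}

From (iii): q ∉ V.
From (iv): m ∉ G.
(ii): r matches q: r ∉ V.
(vii): o matches m: o ∉ G.
(viii) (exactly one): r ∈ G.
(ii): q matches r: q ∈ G.
Suppose m ∉ T: no assignment then satisfies all the clues, so m ∈ T.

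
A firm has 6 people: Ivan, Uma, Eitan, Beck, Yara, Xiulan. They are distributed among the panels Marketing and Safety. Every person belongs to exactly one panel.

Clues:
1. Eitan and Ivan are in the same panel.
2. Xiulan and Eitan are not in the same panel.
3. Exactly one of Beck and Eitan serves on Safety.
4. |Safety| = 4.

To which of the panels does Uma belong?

Uma: Safety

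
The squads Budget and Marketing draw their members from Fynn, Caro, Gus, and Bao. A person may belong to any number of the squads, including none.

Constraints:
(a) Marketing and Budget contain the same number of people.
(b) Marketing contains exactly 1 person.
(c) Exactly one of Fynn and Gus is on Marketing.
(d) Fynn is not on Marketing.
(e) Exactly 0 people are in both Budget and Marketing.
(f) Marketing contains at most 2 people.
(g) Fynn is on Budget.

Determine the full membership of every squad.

Budget = {Fynn}; Marketing = {Gus}

From (d): Fynn ∉ Marketing.
From (g): Fynn ∈ Budget.
(c) (exactly one): Gus ∈ Marketing.
(b): Marketing already has 1, so the rest are out.
Suppose Caro ∈ Budget: no assignment then satisfies all the clues, so Caro ∉ Budget.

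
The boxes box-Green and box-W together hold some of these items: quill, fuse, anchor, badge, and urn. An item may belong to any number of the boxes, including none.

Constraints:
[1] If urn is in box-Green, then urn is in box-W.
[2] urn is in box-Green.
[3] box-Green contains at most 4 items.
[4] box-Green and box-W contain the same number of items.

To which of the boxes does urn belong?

urn: box-Green, box-W

From (2): urn ∈ box-Green.
(1): urn ∈ box-W.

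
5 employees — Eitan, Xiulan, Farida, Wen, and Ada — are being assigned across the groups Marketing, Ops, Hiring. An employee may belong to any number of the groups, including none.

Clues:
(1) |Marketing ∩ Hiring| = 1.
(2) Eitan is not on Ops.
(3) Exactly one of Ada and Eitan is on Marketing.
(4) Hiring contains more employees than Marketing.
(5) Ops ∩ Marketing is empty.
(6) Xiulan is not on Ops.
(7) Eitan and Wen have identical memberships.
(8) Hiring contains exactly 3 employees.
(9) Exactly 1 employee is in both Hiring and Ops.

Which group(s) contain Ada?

Ada: Hiring, Marketing

From (2): Eitan ∉ Ops.
From (6): Xiulan ∉ Ops.
(7): Wen matches Eitan: Wen ∉ Ops.
Suppose Ada ∉ Marketing: no assignment then satisfies all the clues, so Ada ∈ Marketing.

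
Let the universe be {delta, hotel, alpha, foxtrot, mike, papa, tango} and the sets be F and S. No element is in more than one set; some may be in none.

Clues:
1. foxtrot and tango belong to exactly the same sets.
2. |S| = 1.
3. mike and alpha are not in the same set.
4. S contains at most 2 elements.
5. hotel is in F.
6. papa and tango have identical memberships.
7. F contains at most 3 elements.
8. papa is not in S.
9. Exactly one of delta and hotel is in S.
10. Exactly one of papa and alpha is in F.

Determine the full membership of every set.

F = {alpha, hotel}; S = {delta}

From (5): hotel ∈ F.
From (8): papa ∉ S.
(6): tango matches papa: tango ∉ S.
(9) (exactly one): delta ∈ S.
(1): foxtrot matches tango: foxtrot ∉ S.
(2): S already has 1, so the rest are out.
Suppose alpha ∉ F: no assignment then satisfies all the clues, so alpha ∈ F.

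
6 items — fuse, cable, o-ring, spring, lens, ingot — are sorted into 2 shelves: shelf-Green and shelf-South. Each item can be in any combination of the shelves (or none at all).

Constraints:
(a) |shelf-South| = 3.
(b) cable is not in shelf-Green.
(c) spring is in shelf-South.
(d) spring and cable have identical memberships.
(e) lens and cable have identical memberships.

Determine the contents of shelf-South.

From (b): cable ∉ shelf-Green.
From (c): spring ∈ shelf-South.
(d): spring matches cable: spring ∉ shelf-Green.
(d): cable matches spring: cable ∈ shelf-South.
(e): lens matches cable: lens ∉ shelf-Green.
(e): lens matches cable: lens ∈ shelf-South.
(a): shelf-South already has 3, so the rest are out.

shelf-South = {cable, lens, spring}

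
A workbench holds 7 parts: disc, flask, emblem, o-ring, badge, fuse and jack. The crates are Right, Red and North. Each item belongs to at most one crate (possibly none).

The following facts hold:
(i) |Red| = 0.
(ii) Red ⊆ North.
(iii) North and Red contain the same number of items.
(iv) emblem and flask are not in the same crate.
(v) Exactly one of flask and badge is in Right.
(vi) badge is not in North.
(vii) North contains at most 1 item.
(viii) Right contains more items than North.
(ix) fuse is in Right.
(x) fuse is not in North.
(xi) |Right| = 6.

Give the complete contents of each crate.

Right = {badge, disc, emblem, fuse, jack, o-ring}; Red = {}; North = {}

From (vi): badge ∉ North.
From (ix): fuse ∈ Right.
(i): Red already has 0, so the rest are out.
Suppose disc ∉ Right: no assignment then satisfies all the clues, so disc ∈ Right.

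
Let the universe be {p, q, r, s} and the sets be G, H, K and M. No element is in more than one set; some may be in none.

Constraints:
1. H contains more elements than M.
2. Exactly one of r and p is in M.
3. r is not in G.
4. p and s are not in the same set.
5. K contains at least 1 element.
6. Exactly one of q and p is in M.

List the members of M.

From (3): r ∉ G.
Suppose p ∉ M: no assignment then satisfies all the clues, so p ∈ M.

M = {p}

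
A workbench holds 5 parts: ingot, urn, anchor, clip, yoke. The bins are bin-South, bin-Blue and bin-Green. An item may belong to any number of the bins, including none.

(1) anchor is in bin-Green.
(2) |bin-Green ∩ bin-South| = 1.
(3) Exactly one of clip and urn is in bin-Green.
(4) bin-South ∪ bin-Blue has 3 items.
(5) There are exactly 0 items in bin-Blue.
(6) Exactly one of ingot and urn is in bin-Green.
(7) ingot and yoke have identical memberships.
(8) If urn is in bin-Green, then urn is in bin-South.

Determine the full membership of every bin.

bin-South = {ingot, urn, yoke}; bin-Blue = {}; bin-Green = {anchor, urn}

From (1): anchor ∈ bin-Green.
(5): bin-Blue already has 0, so the rest are out.
Suppose ingot ∉ bin-South: no assignment then satisfies all the clues, so ingot ∈ bin-South.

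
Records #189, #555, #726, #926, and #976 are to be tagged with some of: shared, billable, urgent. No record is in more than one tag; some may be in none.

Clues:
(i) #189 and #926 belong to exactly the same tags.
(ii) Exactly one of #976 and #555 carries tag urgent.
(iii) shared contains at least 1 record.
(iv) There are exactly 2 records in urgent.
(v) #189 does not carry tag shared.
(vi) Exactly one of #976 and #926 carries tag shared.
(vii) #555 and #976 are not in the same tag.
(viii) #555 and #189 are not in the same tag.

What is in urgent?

From (v): #189 ∉ shared.
(i): #926 matches #189: #926 ∉ shared.
(vi) (exactly one): #976 ∈ shared.
(vii): #555 ∉ shared.
(ii) (exactly one): #555 ∈ urgent.
(viii): #189 ∉ urgent.
(i): #926 matches #189: #926 ∉ urgent.
(iv): only 2 candidates remain for urgent, so all are in.

urgent = {#555, #726}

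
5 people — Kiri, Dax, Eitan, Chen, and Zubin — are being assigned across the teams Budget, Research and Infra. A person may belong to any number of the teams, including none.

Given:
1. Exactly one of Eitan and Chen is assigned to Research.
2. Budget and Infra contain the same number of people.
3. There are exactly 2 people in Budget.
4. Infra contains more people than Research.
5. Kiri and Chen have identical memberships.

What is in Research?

Research = {Eitan}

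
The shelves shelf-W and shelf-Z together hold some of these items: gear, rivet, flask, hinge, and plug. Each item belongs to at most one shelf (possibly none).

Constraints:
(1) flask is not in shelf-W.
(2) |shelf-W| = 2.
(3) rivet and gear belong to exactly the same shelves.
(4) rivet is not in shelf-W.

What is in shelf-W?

shelf-W = {hinge, plug}

From (1): flask ∉ shelf-W.
From (4): rivet ∉ shelf-W.
(3): gear matches rivet: gear ∉ shelf-W.
(2): only 2 candidates remain for shelf-W, so all are in.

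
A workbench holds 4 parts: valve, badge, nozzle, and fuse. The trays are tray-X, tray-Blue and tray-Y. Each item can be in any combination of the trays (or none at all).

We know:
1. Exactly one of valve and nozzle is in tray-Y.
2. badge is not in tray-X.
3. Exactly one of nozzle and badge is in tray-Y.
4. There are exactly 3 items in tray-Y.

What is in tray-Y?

tray-Y = {badge, fuse, valve}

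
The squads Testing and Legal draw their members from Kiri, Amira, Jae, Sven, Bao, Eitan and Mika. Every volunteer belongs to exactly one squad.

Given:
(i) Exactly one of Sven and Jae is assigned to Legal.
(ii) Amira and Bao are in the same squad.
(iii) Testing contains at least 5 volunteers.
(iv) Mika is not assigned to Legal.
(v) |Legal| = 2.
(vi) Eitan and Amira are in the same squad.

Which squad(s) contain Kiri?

Kiri: Legal

From (iv): Mika ∉ Legal.
Only one squad left: Mika ∈ Testing.
Suppose Kiri ∈ Testing: no assignment then satisfies all the clues, so Kiri ∉ Testing.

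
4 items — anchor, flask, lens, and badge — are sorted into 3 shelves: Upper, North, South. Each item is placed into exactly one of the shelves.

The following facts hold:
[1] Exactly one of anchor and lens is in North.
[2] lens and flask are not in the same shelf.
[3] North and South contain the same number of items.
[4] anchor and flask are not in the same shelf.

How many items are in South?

1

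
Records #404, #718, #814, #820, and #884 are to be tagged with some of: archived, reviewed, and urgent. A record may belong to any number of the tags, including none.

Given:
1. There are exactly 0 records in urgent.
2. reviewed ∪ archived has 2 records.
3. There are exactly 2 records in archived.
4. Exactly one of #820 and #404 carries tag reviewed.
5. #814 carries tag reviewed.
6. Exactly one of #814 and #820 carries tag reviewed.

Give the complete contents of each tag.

archived = {#404, #814}; reviewed = {#404, #814}; urgent = {}

From (5): #814 ∈ reviewed.
(1): urgent already has 0, so the rest are out.
(6) (exactly one): #820 ∉ reviewed.
(4) (exactly one): #404 ∈ reviewed.
Suppose #404 ∉ archived: no assignment then satisfies all the clues, so #404 ∈ archived.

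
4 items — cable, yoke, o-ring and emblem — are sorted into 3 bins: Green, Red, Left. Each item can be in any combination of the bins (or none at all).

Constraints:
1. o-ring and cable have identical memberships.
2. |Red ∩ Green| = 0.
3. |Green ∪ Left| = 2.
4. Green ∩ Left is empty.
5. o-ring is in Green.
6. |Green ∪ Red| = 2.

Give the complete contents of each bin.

Green = {cable, o-ring}; Red = {}; Left = {}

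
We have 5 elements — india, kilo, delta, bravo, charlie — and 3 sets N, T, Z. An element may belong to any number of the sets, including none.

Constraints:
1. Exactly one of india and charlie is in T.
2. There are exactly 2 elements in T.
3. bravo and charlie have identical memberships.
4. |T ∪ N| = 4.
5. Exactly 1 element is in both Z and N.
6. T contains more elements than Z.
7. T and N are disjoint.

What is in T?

T = {bravo, charlie}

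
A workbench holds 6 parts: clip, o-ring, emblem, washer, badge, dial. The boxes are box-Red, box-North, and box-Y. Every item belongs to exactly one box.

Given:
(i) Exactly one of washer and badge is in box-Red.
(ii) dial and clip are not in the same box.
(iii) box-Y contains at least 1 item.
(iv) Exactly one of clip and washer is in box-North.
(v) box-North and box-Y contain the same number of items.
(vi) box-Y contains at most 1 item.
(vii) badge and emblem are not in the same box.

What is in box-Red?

box-Red = {dial, emblem, o-ring, washer}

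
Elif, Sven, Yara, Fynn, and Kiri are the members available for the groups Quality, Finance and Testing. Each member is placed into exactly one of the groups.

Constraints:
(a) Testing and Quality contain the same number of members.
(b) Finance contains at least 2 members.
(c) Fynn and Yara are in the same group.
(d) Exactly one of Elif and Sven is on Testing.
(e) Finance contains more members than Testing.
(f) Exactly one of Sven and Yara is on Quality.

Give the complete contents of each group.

Quality = {Sven}; Finance = {Fynn, Kiri, Yara}; Testing = {Elif}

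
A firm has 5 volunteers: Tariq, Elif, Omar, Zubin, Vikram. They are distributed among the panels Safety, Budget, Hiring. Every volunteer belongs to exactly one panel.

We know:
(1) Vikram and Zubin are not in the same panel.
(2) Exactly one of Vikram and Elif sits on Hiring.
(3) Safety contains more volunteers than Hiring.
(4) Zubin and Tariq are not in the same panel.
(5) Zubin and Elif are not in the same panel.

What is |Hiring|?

1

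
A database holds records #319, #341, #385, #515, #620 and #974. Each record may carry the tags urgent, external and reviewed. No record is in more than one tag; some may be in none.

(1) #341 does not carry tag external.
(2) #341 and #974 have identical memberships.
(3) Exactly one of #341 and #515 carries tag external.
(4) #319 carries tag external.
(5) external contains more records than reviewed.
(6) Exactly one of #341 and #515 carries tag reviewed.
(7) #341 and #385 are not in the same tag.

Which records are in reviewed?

reviewed = {#341, #974}

From (1): #341 ∉ external.
From (4): #319 ∈ external.
(2): #974 matches #341: #974 ∉ external.
(3) (exactly one): #515 ∈ external.
(6) (exactly one): #341 ∈ reviewed.
(7): #385 ∉ reviewed.
(2): #974 matches #341: #974 ∉ urgent.
(2): #974 matches #341: #974 ∈ reviewed.
Suppose #620 ∈ reviewed: no assignment then satisfies all the clues, so #620 ∉ reviewed.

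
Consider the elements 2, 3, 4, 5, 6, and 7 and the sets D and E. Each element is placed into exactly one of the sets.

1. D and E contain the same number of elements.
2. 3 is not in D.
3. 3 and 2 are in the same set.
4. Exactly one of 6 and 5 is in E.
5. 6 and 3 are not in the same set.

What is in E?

E = {2, 3, 5}

From (2): 3 ∉ D.
(3): 2 matches 3: 2 ∉ D.
Only one set left: 2 ∈ E.
Only one set left: 3 ∈ E.
(5): 6 ∉ E.
Only one set left: 6 ∈ D.
(4) (exactly one): 5 ∈ E.
Suppose 4 ∈ E: no assignment then satisfies all the clues, so 4 ∉ E.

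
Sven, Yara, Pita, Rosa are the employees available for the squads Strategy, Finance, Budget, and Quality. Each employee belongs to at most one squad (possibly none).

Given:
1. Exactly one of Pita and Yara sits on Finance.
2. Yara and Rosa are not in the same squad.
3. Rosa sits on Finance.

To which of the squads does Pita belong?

Pita: Finance

From (3): Rosa ∈ Finance.
(2): Yara ∉ Finance.
(1) (exactly one): Pita ∈ Finance.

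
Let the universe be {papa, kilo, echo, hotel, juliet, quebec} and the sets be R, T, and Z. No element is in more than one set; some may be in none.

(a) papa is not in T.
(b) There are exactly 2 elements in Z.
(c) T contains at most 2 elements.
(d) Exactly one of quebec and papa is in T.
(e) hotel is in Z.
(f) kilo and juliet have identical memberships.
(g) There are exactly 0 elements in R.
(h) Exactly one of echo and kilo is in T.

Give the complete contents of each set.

R = {}; T = {echo, quebec}; Z = {hotel, papa}

From (a): papa ∉ T.
From (e): hotel ∈ Z.
(d) (exactly one): quebec ∈ T.
(g): R already has 0, so the rest are out.
Suppose papa ∉ Z: no assignment then satisfies all the clues, so papa ∈ Z.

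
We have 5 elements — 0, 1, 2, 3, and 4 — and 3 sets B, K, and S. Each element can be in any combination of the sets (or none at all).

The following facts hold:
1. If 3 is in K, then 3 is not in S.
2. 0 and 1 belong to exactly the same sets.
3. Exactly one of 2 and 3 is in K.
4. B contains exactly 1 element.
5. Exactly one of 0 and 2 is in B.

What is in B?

B = {2}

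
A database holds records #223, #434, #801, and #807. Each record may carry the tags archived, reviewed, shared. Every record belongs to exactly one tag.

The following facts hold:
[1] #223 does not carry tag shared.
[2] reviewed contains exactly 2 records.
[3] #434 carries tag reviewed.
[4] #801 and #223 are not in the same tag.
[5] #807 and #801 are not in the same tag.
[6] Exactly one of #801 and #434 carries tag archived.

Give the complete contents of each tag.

From (1): #223 ∉ shared.
From (3): #434 ∈ reviewed.
(6) (exactly one): #801 ∈ archived.
(4): #223 ∉ archived.
(5): #807 ∉ archived.
Only one tag left: #223 ∈ reviewed.
(2): reviewed already has 2, so the rest are out.
Only one tag left: #807 ∈ shared.

archived = {#801}; reviewed = {#223, #434}; shared = {#807}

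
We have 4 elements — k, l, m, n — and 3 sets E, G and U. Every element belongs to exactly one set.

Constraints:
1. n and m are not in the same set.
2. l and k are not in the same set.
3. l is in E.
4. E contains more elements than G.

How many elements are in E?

2

From (3): l ∈ E.
(2): k ∉ E.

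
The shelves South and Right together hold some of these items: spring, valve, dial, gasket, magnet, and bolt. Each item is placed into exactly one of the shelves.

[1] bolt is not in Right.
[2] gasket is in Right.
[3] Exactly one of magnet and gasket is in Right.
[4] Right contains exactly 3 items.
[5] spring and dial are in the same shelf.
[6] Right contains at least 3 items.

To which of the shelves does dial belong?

dial: Right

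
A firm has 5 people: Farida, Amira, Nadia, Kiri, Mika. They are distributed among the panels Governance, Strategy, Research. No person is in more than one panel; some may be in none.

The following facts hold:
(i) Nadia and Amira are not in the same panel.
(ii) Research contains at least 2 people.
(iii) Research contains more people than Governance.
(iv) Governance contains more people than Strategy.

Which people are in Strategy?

Strategy = {}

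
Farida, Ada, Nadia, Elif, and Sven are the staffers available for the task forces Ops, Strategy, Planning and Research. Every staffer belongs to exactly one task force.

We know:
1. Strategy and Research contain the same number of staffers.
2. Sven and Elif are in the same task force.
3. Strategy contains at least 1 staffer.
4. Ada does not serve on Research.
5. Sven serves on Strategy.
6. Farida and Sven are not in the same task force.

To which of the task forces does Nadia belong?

Nadia: Research

From (4): Ada ∉ Research.
From (5): Sven ∈ Strategy.
(2): Elif matches Sven: Elif ∉ Ops.
(2): Elif matches Sven: Elif ∈ Strategy.
(6): Farida ∉ Strategy.
Suppose Nadia ∈ Ops: no assignment then satisfies all the clues, so Nadia ∉ Ops.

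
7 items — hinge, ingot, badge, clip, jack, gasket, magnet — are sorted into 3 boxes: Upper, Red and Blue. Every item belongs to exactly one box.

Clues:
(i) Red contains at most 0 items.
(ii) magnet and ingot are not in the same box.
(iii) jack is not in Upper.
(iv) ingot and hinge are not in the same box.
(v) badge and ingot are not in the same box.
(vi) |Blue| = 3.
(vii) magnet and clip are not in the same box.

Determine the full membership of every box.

Upper = {badge, gasket, hinge, magnet}; Red = {}; Blue = {clip, ingot, jack}

From (iii): jack ∉ Upper.
(i): Red already has 0, so the rest are out.
Only one box left: jack ∈ Blue.
Suppose hinge ∉ Upper: no assignment then satisfies all the clues, so hinge ∈ Upper.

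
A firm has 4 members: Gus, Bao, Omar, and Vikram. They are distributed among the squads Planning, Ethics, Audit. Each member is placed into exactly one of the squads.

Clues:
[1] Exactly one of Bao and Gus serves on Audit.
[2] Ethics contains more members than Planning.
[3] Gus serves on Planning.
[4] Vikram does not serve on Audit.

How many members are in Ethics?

2

From (3): Gus ∈ Planning.
From (4): Vikram ∉ Audit.
(1) (exactly one): Bao ∈ Audit.
Suppose Omar ∈ Planning: no assignment then satisfies all the clues, so Omar ∉ Planning.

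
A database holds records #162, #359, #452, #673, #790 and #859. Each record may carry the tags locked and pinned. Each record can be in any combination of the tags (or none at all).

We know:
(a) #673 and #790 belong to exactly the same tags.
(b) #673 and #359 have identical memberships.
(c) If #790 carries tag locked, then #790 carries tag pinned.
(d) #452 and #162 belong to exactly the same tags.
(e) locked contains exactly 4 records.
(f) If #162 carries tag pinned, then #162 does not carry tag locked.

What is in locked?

locked = {#359, #673, #790, #859}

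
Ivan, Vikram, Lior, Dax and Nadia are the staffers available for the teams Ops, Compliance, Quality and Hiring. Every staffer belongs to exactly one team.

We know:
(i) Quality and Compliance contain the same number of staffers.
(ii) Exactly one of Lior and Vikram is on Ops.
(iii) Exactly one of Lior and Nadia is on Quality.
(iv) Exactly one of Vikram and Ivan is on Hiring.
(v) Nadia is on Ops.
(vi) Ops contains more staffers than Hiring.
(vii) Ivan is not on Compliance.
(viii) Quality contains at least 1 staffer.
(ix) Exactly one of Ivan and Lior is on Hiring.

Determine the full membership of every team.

Ops = {Nadia, Vikram}; Compliance = {Dax}; Quality = {Lior}; Hiring = {Ivan}

From (v): Nadia ∈ Ops.
From (vii): Ivan ∉ Compliance.
(iii) (exactly one): Lior ∈ Quality.
(ix) (exactly one): Ivan ∈ Hiring.
(ii) (exactly one): Vikram ∈ Ops.
Suppose Dax ∈ Ops: no assignment then satisfies all the clues, so Dax ∉ Ops.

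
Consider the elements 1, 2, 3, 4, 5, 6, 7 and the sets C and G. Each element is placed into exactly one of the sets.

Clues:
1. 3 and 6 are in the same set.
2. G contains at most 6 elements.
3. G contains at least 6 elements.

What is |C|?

1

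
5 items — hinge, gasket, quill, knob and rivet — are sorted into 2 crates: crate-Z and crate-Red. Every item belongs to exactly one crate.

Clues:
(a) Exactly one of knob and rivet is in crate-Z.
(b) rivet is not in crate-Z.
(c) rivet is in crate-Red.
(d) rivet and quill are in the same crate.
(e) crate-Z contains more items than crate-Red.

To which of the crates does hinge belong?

hinge: crate-Z

From (b): rivet ∉ crate-Z.
From (c): rivet ∈ crate-Red.
(a) (exactly one): knob ∈ crate-Z.
(d): quill matches rivet: quill ∉ crate-Z.
(d): quill matches rivet: quill ∈ crate-Red.
Suppose hinge ∉ crate-Z: no assignment then satisfies all the clues, so hinge ∈ crate-Z.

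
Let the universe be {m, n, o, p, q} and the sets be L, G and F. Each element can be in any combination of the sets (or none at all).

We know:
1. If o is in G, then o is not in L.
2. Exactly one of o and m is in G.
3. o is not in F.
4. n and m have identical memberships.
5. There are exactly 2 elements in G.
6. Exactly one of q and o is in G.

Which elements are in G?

G = {o, p}

From (3): o ∉ F.
Suppose m ∈ G: no assignment then satisfies all the clues, so m ∉ G.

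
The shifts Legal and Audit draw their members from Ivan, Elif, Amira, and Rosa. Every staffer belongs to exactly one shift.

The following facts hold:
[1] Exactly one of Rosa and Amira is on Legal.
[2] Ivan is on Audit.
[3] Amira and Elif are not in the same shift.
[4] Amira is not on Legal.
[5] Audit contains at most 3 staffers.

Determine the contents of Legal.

From (2): Ivan ∈ Audit.
From (4): Amira ∉ Legal.
(1) (exactly one): Rosa ∈ Legal.
Only one shift left: Amira ∈ Audit.
(3): Elif ∉ Audit.
Only one shift left: Elif ∈ Legal.

Legal = {Elif, Rosa}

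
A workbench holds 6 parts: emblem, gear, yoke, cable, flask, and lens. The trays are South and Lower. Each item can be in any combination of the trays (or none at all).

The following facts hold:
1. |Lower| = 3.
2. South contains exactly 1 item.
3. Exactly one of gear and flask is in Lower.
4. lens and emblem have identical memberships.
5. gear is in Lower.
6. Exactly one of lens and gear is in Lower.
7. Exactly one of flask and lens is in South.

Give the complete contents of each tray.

South = {flask}; Lower = {cable, gear, yoke}

From (5): gear ∈ Lower.
(3) (exactly one): flask ∉ Lower.
(6) (exactly one): lens ∉ Lower.
(4): emblem matches lens: emblem ∉ Lower.
(1): only 3 candidates remain for Lower, so all are in.
Suppose emblem ∈ South: no assignment then satisfies all the clues, so emblem ∉ South.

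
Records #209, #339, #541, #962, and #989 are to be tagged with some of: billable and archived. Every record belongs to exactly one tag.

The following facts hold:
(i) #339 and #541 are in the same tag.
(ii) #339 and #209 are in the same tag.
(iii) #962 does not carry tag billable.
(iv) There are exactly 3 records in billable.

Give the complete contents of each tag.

billable = {#209, #339, #541}; archived = {#962, #989}

From (iii): #962 ∉ billable.
Only one tag left: #962 ∈ archived.
Suppose #209 ∉ billable: no assignment then satisfies all the clues, so #209 ∈ billable.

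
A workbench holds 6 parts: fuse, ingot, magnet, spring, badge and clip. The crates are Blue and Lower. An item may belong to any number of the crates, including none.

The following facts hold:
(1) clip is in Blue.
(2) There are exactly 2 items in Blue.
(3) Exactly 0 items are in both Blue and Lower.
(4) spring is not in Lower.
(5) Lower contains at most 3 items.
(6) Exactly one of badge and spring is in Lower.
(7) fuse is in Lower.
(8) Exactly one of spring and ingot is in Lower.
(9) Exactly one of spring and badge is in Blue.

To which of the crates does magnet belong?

magnet: none

From (1): clip ∈ Blue.
From (4): spring ∉ Lower.
From (7): fuse ∈ Lower.
(6) (exactly one): badge ∈ Lower.
(8) (exactly one): ingot ∈ Lower.
(5): Lower already has 3, so the rest are out.
Suppose magnet ∈ Blue: no assignment then satisfies all the clues, so magnet ∉ Blue.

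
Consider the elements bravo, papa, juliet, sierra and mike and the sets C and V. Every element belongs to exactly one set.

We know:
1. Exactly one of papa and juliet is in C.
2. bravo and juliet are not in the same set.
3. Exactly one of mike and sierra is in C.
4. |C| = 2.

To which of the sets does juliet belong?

juliet: C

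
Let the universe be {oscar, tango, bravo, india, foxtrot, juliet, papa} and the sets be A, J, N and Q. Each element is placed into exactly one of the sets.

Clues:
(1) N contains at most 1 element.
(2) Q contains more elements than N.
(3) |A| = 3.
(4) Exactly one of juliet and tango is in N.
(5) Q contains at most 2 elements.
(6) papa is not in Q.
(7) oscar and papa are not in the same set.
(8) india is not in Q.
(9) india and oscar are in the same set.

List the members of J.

J = {papa}

From (6): papa ∉ Q.
From (8): india ∉ Q.
(9): oscar matches india: oscar ∉ Q.
Suppose oscar ∈ J: no assignment then satisfies all the clues, so oscar ∉ J.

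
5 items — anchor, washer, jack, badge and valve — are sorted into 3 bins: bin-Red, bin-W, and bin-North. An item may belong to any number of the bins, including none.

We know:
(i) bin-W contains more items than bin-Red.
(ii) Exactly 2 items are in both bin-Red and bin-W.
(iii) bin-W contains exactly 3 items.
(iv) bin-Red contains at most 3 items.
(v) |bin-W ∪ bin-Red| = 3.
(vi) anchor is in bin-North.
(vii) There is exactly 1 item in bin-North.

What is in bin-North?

From (vi): anchor ∈ bin-North.
(vii): bin-North already has 1, so the rest are out.

bin-North = {anchor}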